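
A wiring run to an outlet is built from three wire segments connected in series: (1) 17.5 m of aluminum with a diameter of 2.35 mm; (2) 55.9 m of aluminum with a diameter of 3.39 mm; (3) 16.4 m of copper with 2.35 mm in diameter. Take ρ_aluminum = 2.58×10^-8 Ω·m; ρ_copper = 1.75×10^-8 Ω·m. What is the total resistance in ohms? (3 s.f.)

0.330 Ω

Seg 1: A = π(d/2)² = π(1.1750e-03 m)² = 4.337e-06 m²
R_1 = (2.58×10^-8)(17.5)/(4.337e-06) = 0.1041 Ω
Seg 2: A = π(d/2)² = π(1.6950e-03 m)² = 9.026e-06 m²
R_2 = (2.58×10^-8)(55.9)/(9.026e-06) = 0.1598 Ω
Seg 3: A = π(d/2)² = π(1.1750e-03 m)² = 4.337e-06 m²
R_3 = (1.75×10^-8)(16.4)/(4.337e-06) = 0.06617 Ω
R_total = R_1 + R_2 + R_3 = 0.330 Ω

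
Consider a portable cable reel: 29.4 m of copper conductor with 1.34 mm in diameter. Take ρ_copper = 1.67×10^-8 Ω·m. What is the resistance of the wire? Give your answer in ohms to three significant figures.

0.348 Ω

A = π(d/2)² = π(6.7000e-04 m)² = 1.410e-06 m²
R = ρL/A = (1.67×10^-8)(29.4 m)/(1.410e-06 m²) = 0.348 Ω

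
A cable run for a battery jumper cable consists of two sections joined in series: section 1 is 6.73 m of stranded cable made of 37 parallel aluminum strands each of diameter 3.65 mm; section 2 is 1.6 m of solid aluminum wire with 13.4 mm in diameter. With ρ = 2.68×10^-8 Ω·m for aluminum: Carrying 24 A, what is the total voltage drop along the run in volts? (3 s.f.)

Section 1: A_strand = π(1.8250e-03)² = 1.046e-05 m²; R₁ = ρL/(N·A_s) = (2.68×10^-8)(6.73)/(37×1.046e-05) = 4.659×10^-4 Ω
Section 2: A = π(d/2)² = π(6.7000e-03 m)² = 1.410e-04 m²
R₂ = (2.68×10^-8)(1.6)/(1.410e-04) = 3.041×10^-4 Ω
R = R₁ + R₂ = 7.699×10^-4 Ω
V = IR = 24 × 7.699×10^-4 = 0.0185 V

0.0185 V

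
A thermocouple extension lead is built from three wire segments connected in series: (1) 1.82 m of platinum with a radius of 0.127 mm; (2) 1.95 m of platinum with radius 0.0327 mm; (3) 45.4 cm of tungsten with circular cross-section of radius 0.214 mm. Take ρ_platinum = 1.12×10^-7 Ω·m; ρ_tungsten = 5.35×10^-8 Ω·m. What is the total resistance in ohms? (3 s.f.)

69.2 Ω

Seg 1: A = πr² = π(1.2700e-04 m)² = 5.067e-08 m²
R_1 = (1.12×10^-7)(1.82)/(5.067e-08) = 4.023 Ω
Seg 2: A = πr² = π(3.2700e-05 m)² = 3.359e-09 m²
R_2 = (1.12×10^-7)(1.95)/(3.359e-09) = 65.01 Ω
Seg 3: A = πr² = π(2.1400e-04 m)² = 1.439e-07 m²
R_3 = (5.35×10^-8)(0.454)/(1.439e-07) = 0.1688 Ω
R_total = R_1 + R_2 + R_3 = 69.2 Ω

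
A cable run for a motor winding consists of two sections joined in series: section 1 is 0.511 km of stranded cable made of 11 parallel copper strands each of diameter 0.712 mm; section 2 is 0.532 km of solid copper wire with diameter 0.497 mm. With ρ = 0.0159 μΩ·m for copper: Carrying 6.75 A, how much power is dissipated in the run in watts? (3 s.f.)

2070 W

ρ = 0.0159 μΩ·m = 1.59×10^-8 Ω·m
Section 1: A_strand = π(3.5600e-04)² = 3.982e-07 m²; R₁ = ρL/(N·A_s) = (1.59×10^-8)(511)/(11×3.982e-07) = 1.855 Ω
Section 2: A = π(d/2)² = π(2.4850e-04 m)² = 1.940e-07 m²
R₂ = (1.59×10^-8)(532)/(1.940e-07) = 43.6 Ω
R = R₁ + R₂ = 45.46 Ω
P = I²R = (6.75)² × 45.46 = 2070 W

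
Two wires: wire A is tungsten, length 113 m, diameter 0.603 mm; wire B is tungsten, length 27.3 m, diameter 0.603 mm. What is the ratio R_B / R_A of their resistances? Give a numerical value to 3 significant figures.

0.242

R ∝ ρL/d², so R_B/R_A = (L_B/L_A)
= (27.3/113) = 0.242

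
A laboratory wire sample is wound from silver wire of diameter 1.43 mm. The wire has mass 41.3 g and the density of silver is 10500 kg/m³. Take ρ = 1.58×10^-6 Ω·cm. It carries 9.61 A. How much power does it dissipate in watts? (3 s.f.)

2.23 W

ρ = 1.58×10^-6 Ω·cm = 1.58×10^-8 Ω·m
A = π(d/2)² = π(7.1500e-04 m)² = 1.6061e-06 m²
L = m/(density·A) = 0.0413/(10500×1.6061e-06) = 2.449 m
R = ρL/A = (1.58×10^-8)(2.449)/(1.6061e-06) = 0.02409 Ω
P = I²R = (9.61)² × 0.02409 = 2.23 W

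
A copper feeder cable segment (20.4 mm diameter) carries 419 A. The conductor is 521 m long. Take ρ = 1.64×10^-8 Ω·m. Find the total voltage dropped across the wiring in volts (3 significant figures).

11.0 V

A = π(d/2)² = π(1.0200e-02 m)² = 3.269e-04 m²
R = ρL/A = (1.64×10^-8)(521)/(3.269e-04) = 0.02614 Ω
V = IR = 419 × 0.02614 = 11.0 V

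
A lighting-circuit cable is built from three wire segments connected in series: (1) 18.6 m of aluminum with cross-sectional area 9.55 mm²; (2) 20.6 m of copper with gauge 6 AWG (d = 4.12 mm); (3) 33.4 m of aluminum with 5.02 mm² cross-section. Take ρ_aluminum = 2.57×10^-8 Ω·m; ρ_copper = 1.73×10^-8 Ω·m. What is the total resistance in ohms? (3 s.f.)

0.248 Ω

Seg 1: A = 9.55 mm² = 9.550e-06 m²
R_1 = (2.57×10^-8)(18.6)/(9.550e-06) = 0.05005 Ω
Seg 2: A = π(4.12/2 mm)² = π(2.0600e-03 m)² = 1.333e-05 m²
R_2 = (1.73×10^-8)(20.6)/(1.333e-05) = 0.02673 Ω
Seg 3: A = 5.02 mm² = 5.020e-06 m²
R_3 = (2.57×10^-8)(33.4)/(5.020e-06) = 0.171 Ω
R_total = R_1 + R_2 + R_3 = 0.248 Ω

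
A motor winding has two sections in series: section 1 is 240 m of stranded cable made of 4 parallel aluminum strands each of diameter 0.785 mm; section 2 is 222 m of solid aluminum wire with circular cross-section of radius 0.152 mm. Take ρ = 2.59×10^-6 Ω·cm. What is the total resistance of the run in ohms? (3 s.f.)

82.4 Ω

ρ = 2.59×10^-6 Ω·cm = 2.59×10^-8 Ω·m
Section 1: A_strand = π(3.9250e-04)² = 4.840e-07 m²; R₁ = ρL/(N·A_s) = (2.59×10^-8)(240)/(4×4.840e-07) = 3.211 Ω
Section 2: A = πr² = π(1.5200e-04 m)² = 7.258e-08 m²
R₂ = (2.59×10^-8)(222)/(7.258e-08) = 79.22 Ω
R = R₁ + R₂ = 82.4 Ω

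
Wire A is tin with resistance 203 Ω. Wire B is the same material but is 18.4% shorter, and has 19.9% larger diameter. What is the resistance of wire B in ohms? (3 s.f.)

R ∝ L/d², so R_B/R_A = (1 − 18.4/100) × (1 + 19.9/100)⁻²
= 0.816 × 0.6956 = 0.5676
R_B = 0.5676 × 203 = 115 Ω

115 Ω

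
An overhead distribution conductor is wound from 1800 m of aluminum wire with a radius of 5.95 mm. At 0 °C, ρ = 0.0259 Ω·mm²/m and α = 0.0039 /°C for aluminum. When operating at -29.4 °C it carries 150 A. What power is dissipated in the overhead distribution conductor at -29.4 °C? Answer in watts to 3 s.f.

ρ = 0.0259 Ω·mm²/m = 2.59×10^-8 Ω·m
A = πr² = π(5.9500e-03 m)² = 1.112e-04 m²
R₍0₎ = ρL/A = (2.59×10^-8)(1800)/(1.112e-04) = 0.4192 Ω
R₍-29.4₎ = R₍0₎(1 + αΔT) = 0.4192 × (1 + 0.0039×-29.4) = 0.3711 Ω
P = I²R = (150)² × 0.3711 = 8350 W

8350 W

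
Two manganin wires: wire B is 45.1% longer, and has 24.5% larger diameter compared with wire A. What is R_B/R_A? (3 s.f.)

0.936

R ∝ L/d², so R_B/R_A = (1 + 45.1/100) × (1 + 24.5/100)⁻²
= 1.451 × 0.6452 = 0.936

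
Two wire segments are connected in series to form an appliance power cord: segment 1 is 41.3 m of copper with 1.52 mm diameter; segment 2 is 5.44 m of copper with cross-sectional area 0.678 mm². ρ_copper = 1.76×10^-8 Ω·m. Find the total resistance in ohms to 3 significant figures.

Segment 1: A = π(d/2)² = π(7.6000e-04 m)² = 1.815e-06 m²
R₁ = ρL/A = (1.76×10^-8)(41.3)/(1.815e-06) = 0.4006 Ω
Segment 2: A = 0.678 mm² = 6.780e-07 m²
R₂ = (1.76×10^-8)(5.44)/(6.780e-07) = 0.1412 Ω
R = R₁ + R₂ = 0.542 Ω

0.542 Ω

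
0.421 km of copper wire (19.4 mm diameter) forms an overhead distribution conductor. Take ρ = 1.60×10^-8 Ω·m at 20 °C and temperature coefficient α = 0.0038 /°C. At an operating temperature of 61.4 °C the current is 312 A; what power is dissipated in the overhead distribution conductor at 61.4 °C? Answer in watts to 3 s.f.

A = π(d/2)² = π(9.7000e-03 m)² = 2.956e-04 m²
R₍20₎ = ρL/A = (1.60×10^-8)(421)/(2.956e-04) = 0.02279 Ω
R₍61.4₎ = R₍20₎(1 + αΔT) = 0.02279 × (1 + 0.0038×41.4) = 0.02637 Ω
P = I²R = (312)² × 0.02637 = 2570 W

2570 W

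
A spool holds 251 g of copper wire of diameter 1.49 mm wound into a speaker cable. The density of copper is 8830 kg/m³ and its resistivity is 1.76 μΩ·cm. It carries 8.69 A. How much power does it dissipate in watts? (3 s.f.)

ρ = 1.76 μΩ·cm = 1.76×10^-8 Ω·m
A = π(d/2)² = π(7.4500e-04 m)² = 1.7437e-06 m²
L = m/(density·A) = 0.251/(8830×1.7437e-06) = 16.3 m
R = ρL/A = (1.76×10^-8)(16.3)/(1.7437e-06) = 0.1646 Ω
P = I²R = (8.69)² × 0.1646 = 12.4 W

12.4 W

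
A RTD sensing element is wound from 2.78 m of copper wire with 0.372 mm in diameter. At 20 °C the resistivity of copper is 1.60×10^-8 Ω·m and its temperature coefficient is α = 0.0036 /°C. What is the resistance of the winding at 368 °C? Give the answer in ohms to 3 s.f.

A = π(d/2)² = π(1.8600e-04 m)² = 1.087e-07 m²
R₍20°C₎ = ρL/A = (1.60×10^-8)(2.78)/(1.087e-07) = 0.4093 Ω
R = R₀(1 + αΔT) = 0.4093(1 + 0.0036×348) = 0.922 Ω

0.922 Ω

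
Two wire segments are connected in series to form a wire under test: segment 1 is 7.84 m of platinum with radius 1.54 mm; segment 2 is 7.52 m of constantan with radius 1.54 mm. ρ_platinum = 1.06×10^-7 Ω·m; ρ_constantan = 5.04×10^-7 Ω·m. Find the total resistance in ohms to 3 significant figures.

0.620 Ω

Segment 1: A = πr² = π(1.5400e-03 m)² = 7.451e-06 m²
R₁ = ρL/A = (1.06×10^-7)(7.84)/(7.451e-06) = 0.1115 Ω
R₂ = (5.04×10^-7)(7.52)/(7.451e-06) = 0.5087 Ω
R = R₁ + R₂ = 0.620 Ω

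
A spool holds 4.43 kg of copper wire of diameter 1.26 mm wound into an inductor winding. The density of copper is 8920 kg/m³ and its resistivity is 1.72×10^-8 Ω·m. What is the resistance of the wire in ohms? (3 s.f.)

5.49 Ω

A = π(d/2)² = π(6.3000e-04 m)² = 1.2469e-06 m²
L = m/(density·A) = 4.43/(8920×1.2469e-06) = 398.3 m
R = ρL/A = (1.72×10^-8)(398.3)/(1.2469e-06) = 5.49 Ω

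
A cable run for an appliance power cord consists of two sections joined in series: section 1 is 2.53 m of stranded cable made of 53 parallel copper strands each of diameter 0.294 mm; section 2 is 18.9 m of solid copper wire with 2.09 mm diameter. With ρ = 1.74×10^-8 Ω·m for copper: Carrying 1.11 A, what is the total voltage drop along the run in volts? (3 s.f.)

Section 1: A_strand = π(1.4700e-04)² = 6.789e-08 m²; R₁ = ρL/(N·A_s) = (1.74×10^-8)(2.53)/(53×6.789e-08) = 0.01224 Ω
Section 2: A = π(d/2)² = π(1.0450e-03 m)² = 3.431e-06 m²
R₂ = (1.74×10^-8)(18.9)/(3.431e-06) = 0.09586 Ω
R = R₁ + R₂ = 0.1081 Ω
V = IR = 1.11 × 0.1081 = 0.120 V

0.120 V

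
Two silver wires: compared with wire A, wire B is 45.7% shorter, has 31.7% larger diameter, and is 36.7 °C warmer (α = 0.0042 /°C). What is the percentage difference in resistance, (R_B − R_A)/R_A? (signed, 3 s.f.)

R ∝ ρL/d² with ρ ∝ (1+αΔT), so R_B/R_A = (1 − 45.7/100) × (1 + 31.7/100)⁻² × (1 + 0.0042×36.7)
= 0.543 × 0.5765 × 1.154 = 0.3613
(R_B − R_A)/R_A = 0.3613 − 1 = -63.9%

-63.9%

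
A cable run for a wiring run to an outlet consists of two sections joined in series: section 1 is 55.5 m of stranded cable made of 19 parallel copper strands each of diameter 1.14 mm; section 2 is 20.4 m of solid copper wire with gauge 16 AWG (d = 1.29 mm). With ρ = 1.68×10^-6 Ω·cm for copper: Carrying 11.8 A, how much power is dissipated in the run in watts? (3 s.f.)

43.2 W

ρ = 1.68×10^-6 Ω·cm = 1.68×10^-8 Ω·m
Section 1: A_strand = π(5.7000e-04)² = 1.021e-06 m²; R₁ = ρL/(N·A_s) = (1.68×10^-8)(55.5)/(19×1.021e-06) = 0.04808 Ω
Section 2: A = π(1.29/2 mm)² = π(6.4500e-04 m)² = 1.307e-06 m²
R₂ = (1.68×10^-8)(20.4)/(1.307e-06) = 0.2622 Ω
R = R₁ + R₂ = 0.3103 Ω
P = I²R = (11.8)² × 0.3103 = 43.2 W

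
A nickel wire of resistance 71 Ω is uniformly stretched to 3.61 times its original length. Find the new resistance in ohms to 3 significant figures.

925 Ω

Volume constant ⇒ A' = A/k with k = 3.61. R' = ρ(kL)/(A/k) = k²R.
R' = 13.03 × 71 = 925 Ω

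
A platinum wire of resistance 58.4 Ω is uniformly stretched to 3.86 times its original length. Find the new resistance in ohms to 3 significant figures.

870 Ω

Volume constant ⇒ A' = A/k with k = 3.86. R' = ρ(kL)/(A/k) = k²R.
R' = 14.9 × 58.4 = 870 Ω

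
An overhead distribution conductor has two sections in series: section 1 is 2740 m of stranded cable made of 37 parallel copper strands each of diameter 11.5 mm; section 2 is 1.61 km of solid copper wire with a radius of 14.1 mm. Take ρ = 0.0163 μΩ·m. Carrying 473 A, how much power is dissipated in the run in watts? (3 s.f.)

ρ = 0.0163 μΩ·m = 1.63×10^-8 Ω·m
Section 1: A_strand = π(5.7500e-03)² = 1.039e-04 m²; R₁ = ρL/(N·A_s) = (1.63×10^-8)(2740)/(37×1.039e-04) = 0.01162 Ω
Section 2: A = πr² = π(1.4100e-02 m)² = 6.246e-04 m²
R₂ = (1.63×10^-8)(1610)/(6.246e-04) = 0.04202 Ω
R = R₁ + R₂ = 0.05364 Ω
P = I²R = (473)² × 0.05364 = 12000 W

12000 W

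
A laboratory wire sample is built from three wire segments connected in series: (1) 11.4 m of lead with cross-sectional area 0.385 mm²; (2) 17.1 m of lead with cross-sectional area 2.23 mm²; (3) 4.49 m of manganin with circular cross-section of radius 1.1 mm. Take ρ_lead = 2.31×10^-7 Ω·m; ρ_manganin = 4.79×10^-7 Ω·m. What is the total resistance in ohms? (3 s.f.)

Seg 1: A = 0.385 mm² = 3.850e-07 m²
R_1 = (2.31×10^-7)(11.4)/(3.850e-07) = 6.84 Ω
Seg 2: A = 2.23 mm² = 2.230e-06 m²
R_2 = (2.31×10^-7)(17.1)/(2.230e-06) = 1.771 Ω
Seg 3: A = πr² = π(1.1000e-03 m)² = 3.801e-06 m²
R_3 = (4.79×10^-7)(4.49)/(3.801e-06) = 0.5658 Ω
R_total = R_1 + R_2 + R_3 = 9.18 Ω

9.18 Ω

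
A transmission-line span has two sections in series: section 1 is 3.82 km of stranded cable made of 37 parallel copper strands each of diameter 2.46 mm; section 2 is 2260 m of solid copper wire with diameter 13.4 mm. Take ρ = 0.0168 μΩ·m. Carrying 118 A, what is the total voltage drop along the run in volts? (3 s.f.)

ρ = 0.0168 μΩ·m = 1.68×10^-8 Ω·m
Section 1: A_strand = π(1.2300e-03)² = 4.753e-06 m²; R₁ = ρL/(N·A_s) = (1.68×10^-8)(3820)/(37×4.753e-06) = 0.3649 Ω
Section 2: A = π(d/2)² = π(6.7000e-03 m)² = 1.410e-04 m²
R₂ = (1.68×10^-8)(2260)/(1.410e-04) = 0.2692 Ω
R = R₁ + R₂ = 0.6342 Ω
V = IR = 118 × 0.6342 = 74.8 V

74.8 V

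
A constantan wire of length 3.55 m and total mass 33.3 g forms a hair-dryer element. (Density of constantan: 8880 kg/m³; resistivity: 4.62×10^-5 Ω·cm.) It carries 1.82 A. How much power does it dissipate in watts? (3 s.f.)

ρ = 4.62×10^-5 Ω·cm = 4.62×10^-7 Ω·m
A = m/(density·L) = 0.0333/(8880×3.55) = 1.0563e-06 m²
R = ρL/A = (4.62×10^-7)(3.55)/(1.0563e-06) = 1.553 Ω
P = I²R = (1.82)² × 1.553 = 5.14 W

5.14 W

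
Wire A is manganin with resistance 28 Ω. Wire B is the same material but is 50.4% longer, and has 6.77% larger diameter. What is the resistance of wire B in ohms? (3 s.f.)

36.9 Ω

R ∝ L/d², so R_B/R_A = (1 + 50.4/100) × (1 + 6.77/100)⁻²
= 1.504 × 0.8772 = 1.319
R_B = 1.319 × 28 = 36.9 Ω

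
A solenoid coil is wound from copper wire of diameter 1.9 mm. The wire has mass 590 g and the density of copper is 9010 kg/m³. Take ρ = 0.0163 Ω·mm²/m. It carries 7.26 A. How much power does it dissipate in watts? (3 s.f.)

ρ = 0.0163 Ω·mm²/m = 1.63×10^-8 Ω·m
A = π(d/2)² = π(9.5000e-04 m)² = 2.8353e-06 m²
L = m/(density·A) = 0.59/(9010×2.8353e-06) = 23.1 m
R = ρL/A = (1.63×10^-8)(23.1)/(2.8353e-06) = 0.1328 Ω
P = I²R = (7.26)² × 0.1328 = 7.00 W

7.00 W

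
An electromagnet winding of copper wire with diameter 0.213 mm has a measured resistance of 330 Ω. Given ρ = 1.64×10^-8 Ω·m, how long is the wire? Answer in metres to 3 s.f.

A = π(d/2)² = π(1.0650e-04 m)² = 3.563e-08 m²
L = RA/ρ = (330)(3.563e-08)/(1.64×10^-8) = 717 m

717 m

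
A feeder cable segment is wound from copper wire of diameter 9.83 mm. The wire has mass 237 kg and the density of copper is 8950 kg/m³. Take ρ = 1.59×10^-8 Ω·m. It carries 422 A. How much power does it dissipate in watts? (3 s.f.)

A = π(d/2)² = π(4.9150e-03 m)² = 7.5892e-05 m²
L = m/(density·A) = 237/(8950×7.5892e-05) = 348.9 m
R = ρL/A = (1.59×10^-8)(348.9)/(7.5892e-05) = 0.0731 Ω
P = I²R = (422)² × 0.0731 = 13000 W

13000 W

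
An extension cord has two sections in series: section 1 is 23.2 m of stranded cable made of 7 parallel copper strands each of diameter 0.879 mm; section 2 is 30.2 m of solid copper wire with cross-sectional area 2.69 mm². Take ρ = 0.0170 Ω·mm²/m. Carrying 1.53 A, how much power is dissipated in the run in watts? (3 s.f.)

0.664 W

ρ = 0.0170 Ω·mm²/m = 1.70×10^-8 Ω·m
Section 1: A_strand = π(4.3950e-04)² = 6.068e-07 m²; R₁ = ρL/(N·A_s) = (1.70×10^-8)(23.2)/(7×6.068e-07) = 0.09285 Ω
Section 2: A = 2.69 mm² = 2.690e-06 m²
R₂ = (1.70×10^-8)(30.2)/(2.690e-06) = 0.1909 Ω
R = R₁ + R₂ = 0.2837 Ω
P = I²R = (1.53)² × 0.2837 = 0.664 W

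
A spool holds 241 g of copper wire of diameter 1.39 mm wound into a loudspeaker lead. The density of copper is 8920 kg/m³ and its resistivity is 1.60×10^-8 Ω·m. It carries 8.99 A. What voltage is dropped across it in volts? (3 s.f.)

1.69 V

A = π(d/2)² = π(6.9500e-04 m)² = 1.5175e-06 m²
L = m/(density·A) = 0.241/(8920×1.5175e-06) = 17.8 m
R = ρL/A = (1.60×10^-8)(17.8)/(1.5175e-06) = 0.1877 Ω
V = IR = 8.99 × 0.1877 = 1.69 V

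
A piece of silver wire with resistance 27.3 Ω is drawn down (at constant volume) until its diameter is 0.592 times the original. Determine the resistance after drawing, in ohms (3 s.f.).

Volume constant ⇒ L' = L/r² with r = 0.592. R' = ρL'/A' = ρ(L/r²)/(πr²d₀²/4) = R/r⁴.
R' = 8.142 × 27.3 = 222 Ω

222 Ω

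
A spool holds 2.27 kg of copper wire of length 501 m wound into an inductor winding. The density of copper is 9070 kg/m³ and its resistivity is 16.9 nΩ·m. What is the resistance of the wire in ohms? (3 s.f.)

ρ = 16.9 nΩ·m = 1.69×10^-8 Ω·m
A = m/(density·L) = 2.27/(9070×501) = 4.9955e-07 m²
R = ρL/A = (1.69×10^-8)(501)/(4.9955e-07) = 16.9 Ω

16.9 Ω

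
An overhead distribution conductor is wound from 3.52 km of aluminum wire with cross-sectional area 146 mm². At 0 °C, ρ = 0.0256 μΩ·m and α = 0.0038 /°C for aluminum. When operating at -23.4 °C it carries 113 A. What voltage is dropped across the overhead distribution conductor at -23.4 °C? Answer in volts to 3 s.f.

ρ = 0.0256 μΩ·m = 2.56×10^-8 Ω·m
A = 146 mm² = 1.460e-04 m²
R₍0₎ = ρL/A = (2.56×10^-8)(3520)/(1.460e-04) = 0.6172 Ω
R₍-23.4₎ = R₍0₎(1 + αΔT) = 0.6172 × (1 + 0.0038×-23.4) = 0.5623 Ω
V = IR = 113 × 0.5623 = 63.5 V

63.5 V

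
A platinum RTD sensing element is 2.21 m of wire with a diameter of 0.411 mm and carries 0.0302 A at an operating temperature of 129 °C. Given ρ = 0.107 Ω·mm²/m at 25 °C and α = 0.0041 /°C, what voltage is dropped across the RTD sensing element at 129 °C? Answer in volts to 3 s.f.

ρ = 0.107 Ω·mm²/m = 1.07×10^-7 Ω·m
A = π(d/2)² = π(2.0550e-04 m)² = 1.327e-07 m²
R₍25₎ = ρL/A = (1.07×10^-7)(2.21)/(1.327e-07) = 1.782 Ω
R₍129₎ = R₍25₎(1 + αΔT) = 1.782 × (1 + 0.0041×104) = 2.542 Ω
V = IR = 0.0302 × 2.542 = 0.0768 V

0.0768 V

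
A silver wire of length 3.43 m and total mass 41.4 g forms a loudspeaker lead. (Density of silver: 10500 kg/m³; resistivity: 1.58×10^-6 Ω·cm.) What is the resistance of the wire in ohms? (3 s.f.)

ρ = 1.58×10^-6 Ω·cm = 1.58×10^-8 Ω·m
A = m/(density·L) = 0.0414/(10500×3.43) = 1.1495e-06 m²
R = ρL/A = (1.58×10^-8)(3.43)/(1.1495e-06) = 0.0471 Ω

0.0471 Ω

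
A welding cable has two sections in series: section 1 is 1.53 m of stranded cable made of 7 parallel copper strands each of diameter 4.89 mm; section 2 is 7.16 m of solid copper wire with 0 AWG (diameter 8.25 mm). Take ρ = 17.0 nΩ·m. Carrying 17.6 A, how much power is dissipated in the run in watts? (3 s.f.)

ρ = 17.0 nΩ·m = 1.70×10^-8 Ω·m
Section 1: A_strand = π(2.4450e-03)² = 1.878e-05 m²; R₁ = ρL/(N·A_s) = (1.70×10^-8)(1.53)/(7×1.878e-05) = 1.978×10^-4 Ω
Section 2: A = π(8.25/2 mm)² = π(4.1250e-03 m)² = 5.346e-05 m²
R₂ = (1.70×10^-8)(7.16)/(5.346e-05) = 0.002277 Ω
R = R₁ + R₂ = 0.002475 Ω
P = I²R = (17.6)² × 0.002475 = 0.767 W

0.767 W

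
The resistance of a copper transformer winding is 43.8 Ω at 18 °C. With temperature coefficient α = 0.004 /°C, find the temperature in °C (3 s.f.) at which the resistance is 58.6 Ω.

R = R₀(1 + α(T − T₀)) ⇒ T = T₀ + (R/R₀ − 1)/α
T = 18 + (58.6/43.8 − 1)/0.004 = 18 + (0.3379)/0.004 = 102 °C

102 °C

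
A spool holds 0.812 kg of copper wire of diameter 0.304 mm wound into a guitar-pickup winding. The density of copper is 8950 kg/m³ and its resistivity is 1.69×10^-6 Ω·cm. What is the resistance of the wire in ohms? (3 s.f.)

291 Ω

ρ = 1.69×10^-6 Ω·cm = 1.69×10^-8 Ω·m
A = π(d/2)² = π(1.5200e-04 m)² = 7.2583e-08 m²
L = m/(density·A) = 0.812/(8950×7.2583e-08) = 1250 m
R = ρL/A = (1.69×10^-8)(1250)/(7.2583e-08) = 291 Ω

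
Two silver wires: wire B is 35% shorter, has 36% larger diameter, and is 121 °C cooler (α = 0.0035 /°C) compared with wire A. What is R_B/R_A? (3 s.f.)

0.203

R ∝ ρL/d² with ρ ∝ (1+αΔT), so R_B/R_A = (1 − 35/100) × (1 + 36/100)⁻² × (1 − 0.0035×121)
= 0.65 × 0.5407 × 0.5765 = 0.203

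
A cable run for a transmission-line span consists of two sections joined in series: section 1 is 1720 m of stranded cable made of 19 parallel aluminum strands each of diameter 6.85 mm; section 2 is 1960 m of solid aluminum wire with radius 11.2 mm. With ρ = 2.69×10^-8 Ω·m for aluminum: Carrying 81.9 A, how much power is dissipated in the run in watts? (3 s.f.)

1340 W

Section 1: A_strand = π(3.4250e-03)² = 3.685e-05 m²; R₁ = ρL/(N·A_s) = (2.69×10^-8)(1720)/(19×3.685e-05) = 0.06608 Ω
Section 2: A = πr² = π(1.1200e-02 m)² = 3.941e-04 m²
R₂ = (2.69×10^-8)(1960)/(3.941e-04) = 0.1338 Ω
R = R₁ + R₂ = 0.1999 Ω
P = I²R = (81.9)² × 0.1999 = 1340 W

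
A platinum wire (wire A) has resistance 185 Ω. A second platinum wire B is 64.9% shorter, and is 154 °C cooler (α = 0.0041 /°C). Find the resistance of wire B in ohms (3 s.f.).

R ∝ ρL/d² with ρ ∝ (1+αΔT), so R_B/R_A = (1 − 64.9/100) × (1 − 0.0041×154)
= 0.351 × 0.3686 = 0.1294
R_B = 0.1294 × 185 = 23.9 Ω

23.9 Ω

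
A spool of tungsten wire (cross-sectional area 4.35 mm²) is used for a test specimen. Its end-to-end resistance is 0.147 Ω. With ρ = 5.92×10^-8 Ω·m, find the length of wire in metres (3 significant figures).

10.8 m

A = 4.35 mm² = 4.350e-06 m²
L = RA/ρ = (0.147)(4.350e-06)/(5.92×10^-8) = 10.8 m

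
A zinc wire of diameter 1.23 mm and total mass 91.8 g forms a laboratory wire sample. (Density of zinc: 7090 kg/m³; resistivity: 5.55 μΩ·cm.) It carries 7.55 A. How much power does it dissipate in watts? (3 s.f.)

ρ = 5.55 μΩ·cm = 5.55×10^-8 Ω·m
A = π(d/2)² = π(6.1500e-04 m)² = 1.1882e-06 m²
L = m/(density·A) = 0.0918/(7090×1.1882e-06) = 10.9 m
R = ρL/A = (5.55×10^-8)(10.9)/(1.1882e-06) = 0.509 Ω
P = I²R = (7.55)² × 0.509 = 29.0 W

29.0 W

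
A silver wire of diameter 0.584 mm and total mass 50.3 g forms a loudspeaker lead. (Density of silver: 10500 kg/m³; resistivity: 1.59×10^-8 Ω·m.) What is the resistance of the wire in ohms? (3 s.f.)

1.06 Ω

A = π(d/2)² = π(2.9200e-04 m)² = 2.6786e-07 m²
L = m/(density·A) = 0.0503/(10500×2.6786e-07) = 17.88 m
R = ρL/A = (1.59×10^-8)(17.88)/(2.6786e-07) = 1.06 Ω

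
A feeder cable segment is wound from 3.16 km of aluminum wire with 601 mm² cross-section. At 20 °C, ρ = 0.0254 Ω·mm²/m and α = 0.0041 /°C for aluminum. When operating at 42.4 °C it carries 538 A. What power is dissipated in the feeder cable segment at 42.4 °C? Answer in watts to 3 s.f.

42200 W

ρ = 0.0254 Ω·mm²/m = 2.54×10^-8 Ω·m
A = 601 mm² = 6.010e-04 m²
R₍20₎ = ρL/A = (2.54×10^-8)(3160)/(6.010e-04) = 0.1336 Ω
R₍42.4₎ = R₍20₎(1 + αΔT) = 0.1336 × (1 + 0.0041×22.4) = 0.1458 Ω
P = I²R = (538)² × 0.1458 = 42200 W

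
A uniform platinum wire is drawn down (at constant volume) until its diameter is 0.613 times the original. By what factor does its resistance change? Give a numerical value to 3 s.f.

Volume constant ⇒ L' = L/r² with r = 0.613. R' = ρL'/A' = ρ(L/r²)/(πr²d₀²/4) = R/r⁴.
Factor = 7.08

7.08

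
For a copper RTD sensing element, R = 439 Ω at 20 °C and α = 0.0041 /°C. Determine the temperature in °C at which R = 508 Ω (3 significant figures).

58.3 °C

R = R₀(1 + α(T − T₀)) ⇒ T = T₀ + (R/R₀ − 1)/α
T = 20 + (508/439 − 1)/0.0041 = 20 + (0.1572)/0.0041 = 58.3 °C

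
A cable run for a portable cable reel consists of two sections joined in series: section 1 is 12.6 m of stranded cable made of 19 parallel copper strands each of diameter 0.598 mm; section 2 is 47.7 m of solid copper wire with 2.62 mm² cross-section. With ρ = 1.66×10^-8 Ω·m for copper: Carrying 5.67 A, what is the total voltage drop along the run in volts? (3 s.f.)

Section 1: A_strand = π(2.9900e-04)² = 2.809e-07 m²; R₁ = ρL/(N·A_s) = (1.66×10^-8)(12.6)/(19×2.809e-07) = 0.0392 Ω
Section 2: A = 2.62 mm² = 2.620e-06 m²
R₂ = (1.66×10^-8)(47.7)/(2.620e-06) = 0.3022 Ω
R = R₁ + R₂ = 0.3414 Ω
V = IR = 5.67 × 0.3414 = 1.94 V

1.94 V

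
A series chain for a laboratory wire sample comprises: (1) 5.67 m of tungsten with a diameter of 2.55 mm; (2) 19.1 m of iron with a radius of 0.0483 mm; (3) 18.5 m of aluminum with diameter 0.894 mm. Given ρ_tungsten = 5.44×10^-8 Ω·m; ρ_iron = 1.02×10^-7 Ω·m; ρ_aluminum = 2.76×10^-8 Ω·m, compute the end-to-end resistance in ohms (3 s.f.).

Seg 1: A = π(d/2)² = π(1.2750e-03 m)² = 5.107e-06 m²
R_1 = (5.44×10^-8)(5.67)/(5.107e-06) = 0.0604 Ω
Seg 2: A = πr² = π(4.8300e-05 m)² = 7.329e-09 m²
R_2 = (1.02×10^-7)(19.1)/(7.329e-09) = 265.8 Ω
Seg 3: A = π(d/2)² = π(4.4700e-04 m)² = 6.277e-07 m²
R_3 = (2.76×10^-8)(18.5)/(6.277e-07) = 0.8134 Ω
R_total = R_1 + R_2 + R_3 = 267 Ω

267 Ω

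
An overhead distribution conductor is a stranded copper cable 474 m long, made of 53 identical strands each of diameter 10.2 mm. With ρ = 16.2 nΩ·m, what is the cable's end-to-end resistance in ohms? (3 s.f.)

ρ = 16.2 nΩ·m = 1.62×10^-8 Ω·m
A_strand = π(5.1000e-03 m)² = 8.171e-05 m²
R_strand = ρL/A = (1.62×10^-8)(474)/(8.171e-05) = 0.09397 Ω
R_total = R_strand/N = 0.09397/53 = 0.00177 Ω

0.00177 Ω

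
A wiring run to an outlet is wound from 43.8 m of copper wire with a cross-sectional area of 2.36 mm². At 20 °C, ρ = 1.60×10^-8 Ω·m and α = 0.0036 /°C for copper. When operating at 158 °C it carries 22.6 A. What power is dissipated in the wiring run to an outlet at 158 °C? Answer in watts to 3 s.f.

227 W

A = 2.36 mm² = 2.360e-06 m²
R₍20₎ = ρL/A = (1.60×10^-8)(43.8)/(2.360e-06) = 0.2969 Ω
R₍158₎ = R₍20₎(1 + αΔT) = 0.2969 × (1 + 0.0036×138) = 0.4445 Ω
P = I²R = (22.6)² × 0.4445 = 227 W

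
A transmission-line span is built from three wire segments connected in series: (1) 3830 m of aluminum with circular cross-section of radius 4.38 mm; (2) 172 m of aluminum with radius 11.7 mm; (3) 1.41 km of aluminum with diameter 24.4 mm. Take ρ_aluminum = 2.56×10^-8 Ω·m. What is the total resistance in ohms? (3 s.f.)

1.71 Ω

Seg 1: A = πr² = π(4.3800e-03 m)² = 6.027e-05 m²
R_1 = (2.56×10^-8)(3830)/(6.027e-05) = 1.627 Ω
Seg 2: A = πr² = π(1.1700e-02 m)² = 4.301e-04 m²
R_2 = (2.56×10^-8)(172)/(4.301e-04) = 0.01024 Ω
Seg 3: A = π(d/2)² = π(1.2200e-02 m)² = 4.676e-04 m²
R_3 = (2.56×10^-8)(1410)/(4.676e-04) = 0.0772 Ω
R_total = R_1 + R_2 + R_3 = 1.71 Ω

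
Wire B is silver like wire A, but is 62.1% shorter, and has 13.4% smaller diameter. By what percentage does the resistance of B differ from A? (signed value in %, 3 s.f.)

R ∝ L/d², so R_B/R_A = (1 − 62.1/100) × (1 − 13.4/100)⁻²
= 0.379 × 1.333 = 0.5054
(R_B − R_A)/R_A = 0.5054 − 1 = -49.5%

-49.5%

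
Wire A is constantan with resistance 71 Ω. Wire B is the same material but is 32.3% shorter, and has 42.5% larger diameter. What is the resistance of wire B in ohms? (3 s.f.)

R ∝ L/d², so R_B/R_A = (1 − 32.3/100) × (1 + 42.5/100)⁻²
= 0.677 × 0.4925 = 0.3334
R_B = 0.3334 × 71 = 23.7 Ω

23.7 Ω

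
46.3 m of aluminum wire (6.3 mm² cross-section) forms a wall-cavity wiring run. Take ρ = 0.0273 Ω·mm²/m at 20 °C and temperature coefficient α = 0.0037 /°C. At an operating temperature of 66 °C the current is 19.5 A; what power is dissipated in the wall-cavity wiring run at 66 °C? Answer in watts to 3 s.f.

ρ = 0.0273 Ω·mm²/m = 2.73×10^-8 Ω·m
A = 6.3 mm² = 6.300e-06 m²
R₍20₎ = ρL/A = (2.73×10^-8)(46.3)/(6.300e-06) = 0.2006 Ω
R₍66₎ = R₍20₎(1 + αΔT) = 0.2006 × (1 + 0.0037×46) = 0.2348 Ω
P = I²R = (19.5)² × 0.2348 = 89.3 W

89.3 W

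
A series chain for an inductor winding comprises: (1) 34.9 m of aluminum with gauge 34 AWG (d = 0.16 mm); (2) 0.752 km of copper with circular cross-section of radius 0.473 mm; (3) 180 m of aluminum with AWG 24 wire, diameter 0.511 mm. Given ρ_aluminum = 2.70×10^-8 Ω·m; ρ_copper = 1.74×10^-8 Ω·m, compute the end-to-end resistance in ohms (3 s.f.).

Seg 1: A = π(0.16/2 mm)² = π(8.0000e-05 m)² = 2.011e-08 m²
R_1 = (2.70×10^-8)(34.9)/(2.011e-08) = 46.87 Ω
Seg 2: A = πr² = π(4.7300e-04 m)² = 7.029e-07 m²
R_2 = (1.74×10^-8)(752)/(7.029e-07) = 18.62 Ω
Seg 3: A = π(0.511/2 mm)² = π(2.5550e-04 m)² = 2.051e-07 m²
R_3 = (2.70×10^-8)(180)/(2.051e-07) = 23.7 Ω
R_total = R_1 + R_2 + R_3 = 89.2 Ω

89.2 Ω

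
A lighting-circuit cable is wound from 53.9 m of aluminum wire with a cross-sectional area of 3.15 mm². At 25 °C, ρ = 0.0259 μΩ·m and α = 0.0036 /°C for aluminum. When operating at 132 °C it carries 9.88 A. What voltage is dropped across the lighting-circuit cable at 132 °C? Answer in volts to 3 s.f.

ρ = 0.0259 μΩ·m = 2.59×10^-8 Ω·m
A = 3.15 mm² = 3.150e-06 m²
R₍25₎ = ρL/A = (2.59×10^-8)(53.9)/(3.150e-06) = 0.4432 Ω
R₍132₎ = R₍25₎(1 + αΔT) = 0.4432 × (1 + 0.0036×107) = 0.6139 Ω
V = IR = 9.88 × 0.6139 = 6.07 V

6.07 V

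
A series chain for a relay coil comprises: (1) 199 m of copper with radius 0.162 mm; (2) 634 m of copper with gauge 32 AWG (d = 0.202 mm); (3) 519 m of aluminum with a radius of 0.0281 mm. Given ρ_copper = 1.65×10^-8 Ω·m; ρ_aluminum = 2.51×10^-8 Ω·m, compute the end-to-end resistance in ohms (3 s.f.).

5620 Ω

Seg 1: A = πr² = π(1.6200e-04 m)² = 8.245e-08 m²
R_1 = (1.65×10^-8)(199)/(8.245e-08) = 39.83 Ω
Seg 2: A = π(0.202/2 mm)² = π(1.0100e-04 m)² = 3.205e-08 m²
R_2 = (1.65×10^-8)(634)/(3.205e-08) = 326.4 Ω
Seg 3: A = πr² = π(2.8100e-05 m)² = 2.481e-09 m²
R_3 = (2.51×10^-8)(519)/(2.481e-09) = 5251 Ω
R_total = R_1 + R_2 + R_3 = 5620 Ω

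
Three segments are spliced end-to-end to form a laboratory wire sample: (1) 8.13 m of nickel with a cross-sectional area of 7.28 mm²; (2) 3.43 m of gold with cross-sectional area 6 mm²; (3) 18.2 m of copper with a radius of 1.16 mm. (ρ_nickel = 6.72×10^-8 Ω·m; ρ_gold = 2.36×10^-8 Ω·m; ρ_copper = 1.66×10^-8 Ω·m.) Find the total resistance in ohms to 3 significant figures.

0.160 Ω

Seg 1: A = 7.28 mm² = 7.280e-06 m²
R_1 = (6.72×10^-8)(8.13)/(7.280e-06) = 0.07505 Ω
Seg 2: A = 6 mm² = 6.000e-06 m²
R_2 = (2.36×10^-8)(3.43)/(6.000e-06) = 0.01349 Ω
Seg 3: A = πr² = π(1.1600e-03 m)² = 4.227e-06 m²
R_3 = (1.66×10^-8)(18.2)/(4.227e-06) = 0.07147 Ω
R_total = R_1 + R_2 + R_3 = 0.160 Ω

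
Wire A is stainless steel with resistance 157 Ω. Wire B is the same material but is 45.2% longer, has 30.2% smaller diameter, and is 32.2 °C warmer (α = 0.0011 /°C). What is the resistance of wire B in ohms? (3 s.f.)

484 Ω

R ∝ ρL/d² with ρ ∝ (1+αΔT), so R_B/R_A = (1 + 45.2/100) × (1 − 30.2/100)⁻² × (1 + 0.0011×32.2)
= 1.452 × 2.053 × 1.035 = 3.086
R_B = 3.086 × 157 = 484 Ω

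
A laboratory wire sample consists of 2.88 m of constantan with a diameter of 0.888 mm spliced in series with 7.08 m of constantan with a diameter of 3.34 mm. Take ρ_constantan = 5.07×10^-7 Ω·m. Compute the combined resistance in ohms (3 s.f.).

2.77 Ω

Segment 1: A = π(d/2)² = π(4.4400e-04 m)² = 6.193e-07 m²
R₁ = ρL/A = (5.07×10^-7)(2.88)/(6.193e-07) = 2.358 Ω
Segment 2: A = π(d/2)² = π(1.6700e-03 m)² = 8.762e-06 m²
R₂ = (5.07×10^-7)(7.08)/(8.762e-06) = 0.4097 Ω
R = R₁ + R₂ = 2.77 Ω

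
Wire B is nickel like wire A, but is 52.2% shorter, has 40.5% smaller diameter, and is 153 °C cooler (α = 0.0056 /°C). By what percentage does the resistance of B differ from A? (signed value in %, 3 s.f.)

R ∝ ρL/d² with ρ ∝ (1+αΔT), so R_B/R_A = (1 − 52.2/100) × (1 − 40.5/100)⁻² × (1 − 0.0056×153)
= 0.478 × 2.825 × 0.1432 = 0.1933
(R_B − R_A)/R_A = 0.1933 − 1 = -80.7%

-80.7%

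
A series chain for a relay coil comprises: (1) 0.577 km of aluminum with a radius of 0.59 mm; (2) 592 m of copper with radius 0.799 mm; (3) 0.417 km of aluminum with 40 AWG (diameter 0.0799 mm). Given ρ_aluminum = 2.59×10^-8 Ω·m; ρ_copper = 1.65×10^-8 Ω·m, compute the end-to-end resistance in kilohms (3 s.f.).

2.17 kΩ

Seg 1: A = πr² = π(5.9000e-04 m)² = 1.094e-06 m²
R_1 = (2.59×10^-8)(577)/(1.094e-06) = 13.67 Ω
Seg 2: A = πr² = π(7.9900e-04 m)² = 2.006e-06 m²
R_2 = (1.65×10^-8)(592)/(2.006e-06) = 4.87 Ω
Seg 3: A = π(0.0799/2 mm)² = π(3.9950e-05 m)² = 5.014e-09 m²
R_3 = (2.59×10^-8)(417)/(5.014e-09) = 2154 Ω
R_total = R_1 + R_2 + R_3 = 2.17 kΩ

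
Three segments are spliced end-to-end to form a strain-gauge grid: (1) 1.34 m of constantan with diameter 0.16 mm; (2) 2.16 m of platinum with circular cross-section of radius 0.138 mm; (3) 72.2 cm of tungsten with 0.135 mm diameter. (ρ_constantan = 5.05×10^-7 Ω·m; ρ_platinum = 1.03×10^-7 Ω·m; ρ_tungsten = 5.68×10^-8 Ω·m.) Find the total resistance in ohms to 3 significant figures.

Seg 1: A = π(d/2)² = π(8.0000e-05 m)² = 2.011e-08 m²
R_1 = (5.05×10^-7)(1.34)/(2.011e-08) = 33.66 Ω
Seg 2: A = πr² = π(1.3800e-04 m)² = 5.983e-08 m²
R_2 = (1.03×10^-7)(2.16)/(5.983e-08) = 3.719 Ω
Seg 3: A = π(d/2)² = π(6.7500e-05 m)² = 1.431e-08 m²
R_3 = (5.68×10^-8)(0.722)/(1.431e-08) = 2.865 Ω
R_total = R_1 + R_2 + R_3 = 40.2 Ω

40.2 Ω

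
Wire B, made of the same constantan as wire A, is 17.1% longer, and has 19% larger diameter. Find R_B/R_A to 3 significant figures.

R ∝ L/d², so R_B/R_A = (1 + 17.1/100) × (1 + 19/100)⁻²
= 1.171 × 0.7062 = 0.827

0.827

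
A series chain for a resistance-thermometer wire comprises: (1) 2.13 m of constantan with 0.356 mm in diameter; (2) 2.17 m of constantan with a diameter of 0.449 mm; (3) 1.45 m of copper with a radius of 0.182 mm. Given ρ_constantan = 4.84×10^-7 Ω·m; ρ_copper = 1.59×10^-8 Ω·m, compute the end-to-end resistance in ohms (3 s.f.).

Seg 1: A = π(d/2)² = π(1.7800e-04 m)² = 9.954e-08 m²
R_1 = (4.84×10^-7)(2.13)/(9.954e-08) = 10.36 Ω
Seg 2: A = π(d/2)² = π(2.2450e-04 m)² = 1.583e-07 m²
R_2 = (4.84×10^-7)(2.17)/(1.583e-07) = 6.633 Ω
Seg 3: A = πr² = π(1.8200e-04 m)² = 1.041e-07 m²
R_3 = (1.59×10^-8)(1.45)/(1.041e-07) = 0.2216 Ω
R_total = R_1 + R_2 + R_3 = 17.2 Ω

17.2 Ω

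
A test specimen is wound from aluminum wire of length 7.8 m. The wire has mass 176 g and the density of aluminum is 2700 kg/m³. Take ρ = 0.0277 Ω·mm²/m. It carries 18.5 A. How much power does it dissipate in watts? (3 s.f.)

8.85 W

ρ = 0.0277 Ω·mm²/m = 2.77×10^-8 Ω·m
A = m/(density·L) = 0.176/(2700×7.8) = 8.3571e-06 m²
R = ρL/A = (2.77×10^-8)(7.8)/(8.3571e-06) = 0.02585 Ω
P = I²R = (18.5)² × 0.02585 = 8.85 W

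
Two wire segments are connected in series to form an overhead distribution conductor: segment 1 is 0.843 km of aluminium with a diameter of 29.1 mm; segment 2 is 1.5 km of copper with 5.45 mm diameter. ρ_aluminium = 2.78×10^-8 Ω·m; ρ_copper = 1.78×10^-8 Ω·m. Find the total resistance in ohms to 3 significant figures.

1.18 Ω

Segment 1: A = π(d/2)² = π(1.4550e-02 m)² = 6.651e-04 m²
R₁ = ρL/A = (2.78×10^-8)(843)/(6.651e-04) = 0.03524 Ω
Segment 2: A = π(d/2)² = π(2.7250e-03 m)² = 2.333e-05 m²
R₂ = (1.78×10^-8)(1500)/(2.333e-05) = 1.145 Ω
R = R₁ + R₂ = 1.18 Ω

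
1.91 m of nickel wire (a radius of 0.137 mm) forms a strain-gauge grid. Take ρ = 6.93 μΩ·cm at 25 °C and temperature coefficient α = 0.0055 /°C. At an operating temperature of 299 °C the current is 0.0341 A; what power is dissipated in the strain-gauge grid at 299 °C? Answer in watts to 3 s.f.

0.00654 W

ρ = 6.93 μΩ·cm = 6.93×10^-8 Ω·m
A = πr² = π(1.3700e-04 m)² = 5.896e-08 m²
R₍25₎ = ρL/A = (6.93×10^-8)(1.91)/(5.896e-08) = 2.245 Ω
R₍299₎ = R₍25₎(1 + αΔT) = 2.245 × (1 + 0.0055×274) = 5.628 Ω
P = I²R = (0.0341)² × 5.628 = 0.00654 W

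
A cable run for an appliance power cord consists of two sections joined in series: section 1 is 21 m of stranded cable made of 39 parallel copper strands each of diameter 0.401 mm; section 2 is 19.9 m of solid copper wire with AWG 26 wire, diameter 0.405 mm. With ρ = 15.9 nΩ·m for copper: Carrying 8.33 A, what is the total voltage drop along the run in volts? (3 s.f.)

ρ = 15.9 nΩ·m = 1.59×10^-8 Ω·m
Section 1: A_strand = π(2.0050e-04)² = 1.263e-07 m²; R₁ = ρL/(N·A_s) = (1.59×10^-8)(21)/(39×1.263e-07) = 0.06779 Ω
Section 2: A = π(0.405/2 mm)² = π(2.0250e-04 m)² = 1.288e-07 m²
R₂ = (1.59×10^-8)(19.9)/(1.288e-07) = 2.456 Ω
R = R₁ + R₂ = 2.524 Ω
V = IR = 8.33 × 2.524 = 21.0 V

21.0 V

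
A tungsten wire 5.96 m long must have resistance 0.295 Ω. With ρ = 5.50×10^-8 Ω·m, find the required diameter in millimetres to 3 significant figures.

1.19 mm

A = ρL/R = (5.50×10^-8)(5.96)/(0.295) = 1.111e-06 m²
d = 2√(A/π) = 1.189e-03 m = 1.19 mm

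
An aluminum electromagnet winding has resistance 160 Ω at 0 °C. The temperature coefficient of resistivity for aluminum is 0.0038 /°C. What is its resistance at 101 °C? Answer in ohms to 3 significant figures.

221 Ω

ΔT = 101 − 0 = 101 °C
R = R₀(1 + αΔT) = 160 × (1 + 0.0038×101) = 160 × 1.384 = 221 Ω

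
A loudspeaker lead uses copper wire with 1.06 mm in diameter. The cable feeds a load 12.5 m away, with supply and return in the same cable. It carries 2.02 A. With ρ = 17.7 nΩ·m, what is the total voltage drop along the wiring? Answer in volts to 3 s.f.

1.01 V

ρ = 17.7 nΩ·m = 1.77×10^-8 Ω·m
A = π(d/2)² = π(5.3000e-04 m)² = 8.825e-07 m²
Total conductor length (both ways) L = 2 × 12.5 = 25 m
R = ρL/A = (1.77×10^-8)(25)/(8.825e-07) = 0.5014 Ω
V = IR = 2.02 × 0.5014 = 1.01 V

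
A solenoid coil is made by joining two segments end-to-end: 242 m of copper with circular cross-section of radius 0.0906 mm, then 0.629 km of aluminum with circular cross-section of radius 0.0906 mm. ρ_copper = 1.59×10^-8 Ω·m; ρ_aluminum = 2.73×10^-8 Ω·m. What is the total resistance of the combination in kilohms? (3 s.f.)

Segment 1: A = πr² = π(9.0600e-05 m)² = 2.579e-08 m²
R₁ = ρL/A = (1.59×10^-8)(242)/(2.579e-08) = 149.2 Ω
R₂ = (2.73×10^-8)(629)/(2.579e-08) = 665.9 Ω
R = R₁ + R₂ = 0.815 kΩ

0.815 kΩ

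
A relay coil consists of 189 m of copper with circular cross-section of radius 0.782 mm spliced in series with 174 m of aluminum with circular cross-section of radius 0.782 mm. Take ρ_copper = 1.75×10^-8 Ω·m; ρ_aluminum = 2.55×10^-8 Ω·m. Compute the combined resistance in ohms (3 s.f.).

Segment 1: A = πr² = π(7.8200e-04 m)² = 1.921e-06 m²
R₁ = ρL/A = (1.75×10^-8)(189)/(1.921e-06) = 1.722 Ω
R₂ = (2.55×10^-8)(174)/(1.921e-06) = 2.31 Ω
R = R₁ + R₂ = 4.03 Ω

4.03 Ω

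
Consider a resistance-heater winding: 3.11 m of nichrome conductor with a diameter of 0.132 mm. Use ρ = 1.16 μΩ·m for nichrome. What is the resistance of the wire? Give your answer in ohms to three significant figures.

ρ = 1.16 μΩ·m = 1.16×10^-6 Ω·m
A = π(d/2)² = π(6.6000e-05 m)² = 1.368e-08 m²
R = ρL/A = (1.16×10^-6)(3.11 m)/(1.368e-08 m²) = 264 Ω

264 Ω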